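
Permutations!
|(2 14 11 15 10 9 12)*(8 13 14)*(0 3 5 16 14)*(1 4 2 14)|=|(0 3 5 16 1 4 2 8 13)(9 12 14 11 15 10)|=18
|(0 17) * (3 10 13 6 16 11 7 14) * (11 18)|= |(0 17)(3 10 13 6 16 18 11 7 14)|= 18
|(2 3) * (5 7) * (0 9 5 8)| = 10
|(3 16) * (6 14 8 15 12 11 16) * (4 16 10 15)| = |(3 6 14 8 4 16)(10 15 12 11)| = 12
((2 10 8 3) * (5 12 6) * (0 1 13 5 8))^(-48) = (0 13 12 8 2)(1 5 6 3 10) = [13, 5, 0, 10, 4, 6, 3, 7, 2, 9, 1, 11, 8, 12]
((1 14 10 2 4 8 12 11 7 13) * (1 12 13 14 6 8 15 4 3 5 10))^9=(1 6 8 13 12 11 7 14)(2 3 5 10)(4 15)=[0, 6, 3, 5, 15, 10, 8, 14, 13, 9, 2, 7, 11, 12, 1, 4]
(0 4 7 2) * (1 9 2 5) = (0 4 7 5 1 9 2) = [4, 9, 0, 3, 7, 1, 6, 5, 8, 2]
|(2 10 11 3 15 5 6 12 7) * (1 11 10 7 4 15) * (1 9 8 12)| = |(1 11 3 9 8 12 4 15 5 6)(2 7)| = 10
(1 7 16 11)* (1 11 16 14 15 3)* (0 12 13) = (16)(0 12 13)(1 7 14 15 3) = [12, 7, 2, 1, 4, 5, 6, 14, 8, 9, 10, 11, 13, 0, 15, 3, 16]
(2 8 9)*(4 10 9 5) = (2 8 5 4 10 9) = [0, 1, 8, 3, 10, 4, 6, 7, 5, 2, 9]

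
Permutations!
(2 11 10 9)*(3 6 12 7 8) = (2 11 10 9)(3 6 12 7 8) = [0, 1, 11, 6, 4, 5, 12, 8, 3, 2, 9, 10, 7]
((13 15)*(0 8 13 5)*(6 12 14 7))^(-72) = (0 15 8 5 13) = [15, 1, 2, 3, 4, 13, 6, 7, 5, 9, 10, 11, 12, 0, 14, 8]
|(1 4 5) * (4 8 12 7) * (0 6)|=|(0 6)(1 8 12 7 4 5)|=6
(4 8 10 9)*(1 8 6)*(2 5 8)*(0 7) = (0 7)(1 2 5 8 10 9 4 6) = [7, 2, 5, 3, 6, 8, 1, 0, 10, 4, 9]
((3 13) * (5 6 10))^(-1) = (3 13)(5 10 6) = [0, 1, 2, 13, 4, 10, 5, 7, 8, 9, 6, 11, 12, 3]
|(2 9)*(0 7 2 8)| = 5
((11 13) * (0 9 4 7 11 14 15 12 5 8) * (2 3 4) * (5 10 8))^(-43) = (0 15 7 9 12 11 2 10 13 3 8 14 4) = [15, 1, 10, 8, 0, 5, 6, 9, 14, 12, 13, 2, 11, 3, 4, 7]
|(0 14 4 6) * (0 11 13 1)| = |(0 14 4 6 11 13 1)| = 7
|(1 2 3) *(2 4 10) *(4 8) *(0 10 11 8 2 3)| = |(0 10 3 1 2)(4 11 8)| = 15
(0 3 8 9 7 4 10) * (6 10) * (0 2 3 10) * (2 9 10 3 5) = [3, 1, 5, 8, 6, 2, 0, 4, 10, 7, 9] = (0 3 8 10 9 7 4 6)(2 5)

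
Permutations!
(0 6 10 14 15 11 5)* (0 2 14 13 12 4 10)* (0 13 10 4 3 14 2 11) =(0 6 13 12 3 14 15)(5 11) =[6, 1, 2, 14, 4, 11, 13, 7, 8, 9, 10, 5, 3, 12, 15, 0]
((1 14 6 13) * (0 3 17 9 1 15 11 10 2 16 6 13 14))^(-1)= (0 1 9 17 3)(2 10 11 15 13 14 6 16)= [1, 9, 10, 0, 4, 5, 16, 7, 8, 17, 11, 15, 12, 14, 6, 13, 2, 3]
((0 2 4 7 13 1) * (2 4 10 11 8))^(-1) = (0 1 13 7 4)(2 8 11 10) = [1, 13, 8, 3, 0, 5, 6, 4, 11, 9, 2, 10, 12, 7]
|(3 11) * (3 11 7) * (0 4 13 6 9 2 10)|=14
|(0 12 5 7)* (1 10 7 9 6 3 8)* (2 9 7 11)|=8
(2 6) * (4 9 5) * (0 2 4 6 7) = (0 2 7)(4 9 5 6) = [2, 1, 7, 3, 9, 6, 4, 0, 8, 5]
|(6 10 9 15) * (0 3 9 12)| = 7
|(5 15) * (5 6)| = 3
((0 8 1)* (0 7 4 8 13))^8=(13)=[0, 1, 2, 3, 4, 5, 6, 7, 8, 9, 10, 11, 12, 13]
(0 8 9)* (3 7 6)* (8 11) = [11, 1, 2, 7, 4, 5, 3, 6, 9, 0, 10, 8] = (0 11 8 9)(3 7 6)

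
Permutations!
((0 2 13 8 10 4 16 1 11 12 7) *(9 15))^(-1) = [7, 16, 0, 3, 10, 5, 6, 12, 13, 15, 8, 1, 11, 2, 14, 9, 4] = (0 7 12 11 1 16 4 10 8 13 2)(9 15)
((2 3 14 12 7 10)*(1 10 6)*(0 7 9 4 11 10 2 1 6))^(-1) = (0 7)(1 10 11 4 9 12 14 3 2) = [7, 10, 1, 2, 9, 5, 6, 0, 8, 12, 11, 4, 14, 13, 3]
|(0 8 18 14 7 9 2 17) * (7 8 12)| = |(0 12 7 9 2 17)(8 18 14)| = 6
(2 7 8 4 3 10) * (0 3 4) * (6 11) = (0 3 10 2 7 8)(6 11) = [3, 1, 7, 10, 4, 5, 11, 8, 0, 9, 2, 6]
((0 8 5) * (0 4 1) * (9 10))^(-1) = (0 1 4 5 8)(9 10) = [1, 4, 2, 3, 5, 8, 6, 7, 0, 10, 9]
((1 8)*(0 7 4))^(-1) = (0 4 7)(1 8) = [4, 8, 2, 3, 7, 5, 6, 0, 1]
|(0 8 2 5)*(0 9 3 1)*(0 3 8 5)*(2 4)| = |(0 5 9 8 4 2)(1 3)| = 6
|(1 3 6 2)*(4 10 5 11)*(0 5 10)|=4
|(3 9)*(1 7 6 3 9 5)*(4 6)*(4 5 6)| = 6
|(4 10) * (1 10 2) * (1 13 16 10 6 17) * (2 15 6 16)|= |(1 16 10 4 15 6 17)(2 13)|= 14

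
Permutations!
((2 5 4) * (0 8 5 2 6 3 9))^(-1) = (0 9 3 6 4 5 8) = [9, 1, 2, 6, 5, 8, 4, 7, 0, 3]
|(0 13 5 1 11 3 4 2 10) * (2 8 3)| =21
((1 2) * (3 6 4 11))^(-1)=(1 2)(3 11 4 6)=[0, 2, 1, 11, 6, 5, 3, 7, 8, 9, 10, 4]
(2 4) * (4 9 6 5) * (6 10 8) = (2 9 10 8 6 5 4) = [0, 1, 9, 3, 2, 4, 5, 7, 6, 10, 8]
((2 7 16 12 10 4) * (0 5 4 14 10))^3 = (0 2 12 4 16 5 7)(10 14) = [2, 1, 12, 3, 16, 7, 6, 0, 8, 9, 14, 11, 4, 13, 10, 15, 5]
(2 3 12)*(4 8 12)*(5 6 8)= [0, 1, 3, 4, 5, 6, 8, 7, 12, 9, 10, 11, 2]= (2 3 4 5 6 8 12)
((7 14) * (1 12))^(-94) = [0, 1, 2, 3, 4, 5, 6, 7, 8, 9, 10, 11, 12, 13, 14] = (14)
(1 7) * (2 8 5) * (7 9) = [0, 9, 8, 3, 4, 2, 6, 1, 5, 7] = (1 9 7)(2 8 5)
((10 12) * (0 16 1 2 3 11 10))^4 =(0 3)(1 10)(2 12)(11 16) =[3, 10, 12, 0, 4, 5, 6, 7, 8, 9, 1, 16, 2, 13, 14, 15, 11]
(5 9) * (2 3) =(2 3)(5 9) =[0, 1, 3, 2, 4, 9, 6, 7, 8, 5]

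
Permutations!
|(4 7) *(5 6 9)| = |(4 7)(5 6 9)| = 6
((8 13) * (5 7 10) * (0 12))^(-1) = (0 12)(5 10 7)(8 13) = [12, 1, 2, 3, 4, 10, 6, 5, 13, 9, 7, 11, 0, 8]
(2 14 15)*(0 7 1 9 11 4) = (0 7 1 9 11 4)(2 14 15) = [7, 9, 14, 3, 0, 5, 6, 1, 8, 11, 10, 4, 12, 13, 15, 2]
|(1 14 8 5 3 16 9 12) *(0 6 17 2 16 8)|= 9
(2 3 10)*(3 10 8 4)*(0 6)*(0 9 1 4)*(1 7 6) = [1, 4, 10, 8, 3, 5, 9, 6, 0, 7, 2] = (0 1 4 3 8)(2 10)(6 9 7)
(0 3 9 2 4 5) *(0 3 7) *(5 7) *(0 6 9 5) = (2 4 7 6 9)(3 5) = [0, 1, 4, 5, 7, 3, 9, 6, 8, 2]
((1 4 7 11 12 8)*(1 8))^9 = (1 12 11 7 4) = [0, 12, 2, 3, 1, 5, 6, 4, 8, 9, 10, 7, 11]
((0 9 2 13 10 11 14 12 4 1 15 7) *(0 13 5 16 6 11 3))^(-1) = (0 3 10 13 7 15 1 4 12 14 11 6 16 5 2 9) = [3, 4, 9, 10, 12, 2, 16, 15, 8, 0, 13, 6, 14, 7, 11, 1, 5]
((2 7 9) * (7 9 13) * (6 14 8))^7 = (2 9)(6 14 8)(7 13) = [0, 1, 9, 3, 4, 5, 14, 13, 6, 2, 10, 11, 12, 7, 8]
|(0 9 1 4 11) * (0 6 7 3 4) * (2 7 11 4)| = 6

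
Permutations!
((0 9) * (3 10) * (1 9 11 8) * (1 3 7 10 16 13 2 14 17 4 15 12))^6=[2, 16, 1, 4, 11, 5, 6, 7, 17, 13, 10, 14, 3, 12, 9, 8, 15, 0]=(0 2 1 16 15 8 17)(3 4 11 14 9 13 12)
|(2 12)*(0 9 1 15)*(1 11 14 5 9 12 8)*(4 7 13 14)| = 42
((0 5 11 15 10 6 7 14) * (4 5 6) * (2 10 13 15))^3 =(0 14 7 6)(2 5 10 11 4)(13 15) =[14, 1, 5, 3, 2, 10, 0, 6, 8, 9, 11, 4, 12, 15, 7, 13]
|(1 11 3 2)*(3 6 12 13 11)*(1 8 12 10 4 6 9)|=|(1 3 2 8 12 13 11 9)(4 6 10)|=24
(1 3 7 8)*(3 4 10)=[0, 4, 2, 7, 10, 5, 6, 8, 1, 9, 3]=(1 4 10 3 7 8)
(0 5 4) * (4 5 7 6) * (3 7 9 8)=(0 9 8 3 7 6 4)=[9, 1, 2, 7, 0, 5, 4, 6, 3, 8]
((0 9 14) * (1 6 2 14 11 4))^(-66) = (0 2 1 11)(4 9 14 6) = [2, 11, 1, 3, 9, 5, 4, 7, 8, 14, 10, 0, 12, 13, 6]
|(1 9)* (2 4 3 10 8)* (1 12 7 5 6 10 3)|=10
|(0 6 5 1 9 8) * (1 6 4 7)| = 6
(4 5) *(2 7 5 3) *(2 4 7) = (3 4)(5 7) = [0, 1, 2, 4, 3, 7, 6, 5]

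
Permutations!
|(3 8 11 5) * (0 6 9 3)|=7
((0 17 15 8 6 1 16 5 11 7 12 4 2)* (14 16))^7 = (0 16)(1 4)(2 14)(5 17)(6 12)(7 8)(11 15) = [16, 4, 14, 3, 1, 17, 12, 8, 7, 9, 10, 15, 6, 13, 2, 11, 0, 5]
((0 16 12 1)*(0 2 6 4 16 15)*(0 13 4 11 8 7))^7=(0 2 13 11 16 7 1 15 6 4 8 12)=[2, 15, 13, 3, 8, 5, 4, 1, 12, 9, 10, 16, 0, 11, 14, 6, 7]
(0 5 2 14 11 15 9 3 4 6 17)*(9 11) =(0 5 2 14 9 3 4 6 17)(11 15) =[5, 1, 14, 4, 6, 2, 17, 7, 8, 3, 10, 15, 12, 13, 9, 11, 16, 0]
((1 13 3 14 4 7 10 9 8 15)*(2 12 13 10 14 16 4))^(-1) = (1 15 8 9 10)(2 14 7 4 16 3 13 12) = [0, 15, 14, 13, 16, 5, 6, 4, 9, 10, 1, 11, 2, 12, 7, 8, 3]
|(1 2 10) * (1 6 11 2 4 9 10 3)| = |(1 4 9 10 6 11 2 3)| = 8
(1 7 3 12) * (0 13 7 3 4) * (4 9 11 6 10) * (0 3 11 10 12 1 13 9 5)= [9, 11, 2, 1, 3, 0, 12, 5, 8, 10, 4, 6, 13, 7]= (0 9 10 4 3 1 11 6 12 13 7 5)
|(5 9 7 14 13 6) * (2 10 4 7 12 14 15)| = 30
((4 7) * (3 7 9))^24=(9)=[0, 1, 2, 3, 4, 5, 6, 7, 8, 9]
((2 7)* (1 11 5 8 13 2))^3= [0, 8, 11, 3, 4, 2, 6, 5, 7, 9, 10, 13, 12, 1]= (1 8 7 5 2 11 13)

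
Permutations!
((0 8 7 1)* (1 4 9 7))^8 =(0 1 8)(4 7 9) =[1, 8, 2, 3, 7, 5, 6, 9, 0, 4]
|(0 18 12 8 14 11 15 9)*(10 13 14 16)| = 11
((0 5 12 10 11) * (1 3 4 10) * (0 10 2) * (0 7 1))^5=(0 12 5)(10 11)=[12, 1, 2, 3, 4, 0, 6, 7, 8, 9, 11, 10, 5]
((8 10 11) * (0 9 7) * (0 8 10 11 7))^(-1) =[9, 1, 2, 3, 4, 5, 6, 10, 7, 0, 11, 8] =(0 9)(7 10 11 8)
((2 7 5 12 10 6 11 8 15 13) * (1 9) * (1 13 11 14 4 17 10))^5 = (17)(1 5 2 9 12 7 13)(8 11 15) = [0, 5, 9, 3, 4, 2, 6, 13, 11, 12, 10, 15, 7, 1, 14, 8, 16, 17]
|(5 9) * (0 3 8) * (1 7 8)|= 10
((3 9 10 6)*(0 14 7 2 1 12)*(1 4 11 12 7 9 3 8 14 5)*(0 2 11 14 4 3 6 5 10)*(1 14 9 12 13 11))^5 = (0 2 9 12 4 14 8 5 6 10 3)(1 7)(11 13) = [2, 7, 9, 0, 14, 6, 10, 1, 5, 12, 3, 13, 4, 11, 8]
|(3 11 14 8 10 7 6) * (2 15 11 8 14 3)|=|(2 15 11 3 8 10 7 6)|=8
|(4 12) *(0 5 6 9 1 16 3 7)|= 8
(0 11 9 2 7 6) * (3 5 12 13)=(0 11 9 2 7 6)(3 5 12 13)=[11, 1, 7, 5, 4, 12, 0, 6, 8, 2, 10, 9, 13, 3]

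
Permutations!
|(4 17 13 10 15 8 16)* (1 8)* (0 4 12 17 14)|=24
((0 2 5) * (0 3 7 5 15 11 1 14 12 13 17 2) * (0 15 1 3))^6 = (17) = [0, 1, 2, 3, 4, 5, 6, 7, 8, 9, 10, 11, 12, 13, 14, 15, 16, 17]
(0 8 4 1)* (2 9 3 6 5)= (0 8 4 1)(2 9 3 6 5)= [8, 0, 9, 6, 1, 2, 5, 7, 4, 3]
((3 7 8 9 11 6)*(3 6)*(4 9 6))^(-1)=(3 11 9 4 6 8 7)=[0, 1, 2, 11, 6, 5, 8, 3, 7, 4, 10, 9]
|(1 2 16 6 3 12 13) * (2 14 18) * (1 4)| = 10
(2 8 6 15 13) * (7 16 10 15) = (2 8 6 7 16 10 15 13) = [0, 1, 8, 3, 4, 5, 7, 16, 6, 9, 15, 11, 12, 2, 14, 13, 10]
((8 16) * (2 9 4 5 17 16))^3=[0, 1, 5, 3, 16, 8, 6, 7, 4, 17, 10, 11, 12, 13, 14, 15, 9, 2]=(2 5 8 4 16 9 17)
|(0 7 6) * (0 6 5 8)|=|(0 7 5 8)|=4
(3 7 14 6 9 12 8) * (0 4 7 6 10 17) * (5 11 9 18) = (0 4 7 14 10 17)(3 6 18 5 11 9 12 8) = [4, 1, 2, 6, 7, 11, 18, 14, 3, 12, 17, 9, 8, 13, 10, 15, 16, 0, 5]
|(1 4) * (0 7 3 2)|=|(0 7 3 2)(1 4)|=4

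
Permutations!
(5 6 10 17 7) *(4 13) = (4 13)(5 6 10 17 7) = [0, 1, 2, 3, 13, 6, 10, 5, 8, 9, 17, 11, 12, 4, 14, 15, 16, 7]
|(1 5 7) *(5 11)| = 4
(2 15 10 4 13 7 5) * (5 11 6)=(2 15 10 4 13 7 11 6 5)=[0, 1, 15, 3, 13, 2, 5, 11, 8, 9, 4, 6, 12, 7, 14, 10]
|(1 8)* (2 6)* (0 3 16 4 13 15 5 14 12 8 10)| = |(0 3 16 4 13 15 5 14 12 8 1 10)(2 6)| = 12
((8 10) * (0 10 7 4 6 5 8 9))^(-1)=(0 9 10)(4 7 8 5 6)=[9, 1, 2, 3, 7, 6, 4, 8, 5, 10, 0]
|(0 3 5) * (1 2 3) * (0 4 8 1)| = 6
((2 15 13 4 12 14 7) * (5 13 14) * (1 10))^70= (2 14)(4 5)(7 15)(12 13)= [0, 1, 14, 3, 5, 4, 6, 15, 8, 9, 10, 11, 13, 12, 2, 7]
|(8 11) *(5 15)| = 2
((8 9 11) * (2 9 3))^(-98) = (2 11 3 9 8) = [0, 1, 11, 9, 4, 5, 6, 7, 2, 8, 10, 3]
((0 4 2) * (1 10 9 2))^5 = [2, 4, 9, 3, 0, 5, 6, 7, 8, 10, 1] = (0 2 9 10 1 4)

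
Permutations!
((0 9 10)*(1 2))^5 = (0 10 9)(1 2) = [10, 2, 1, 3, 4, 5, 6, 7, 8, 0, 9]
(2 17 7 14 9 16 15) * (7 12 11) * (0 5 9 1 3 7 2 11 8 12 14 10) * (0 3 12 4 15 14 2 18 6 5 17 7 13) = (0 17 2 7 10 3 13)(1 12 8 4 15 11 18 6 5 9 16 14) = [17, 12, 7, 13, 15, 9, 5, 10, 4, 16, 3, 18, 8, 0, 1, 11, 14, 2, 6]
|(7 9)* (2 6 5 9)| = 5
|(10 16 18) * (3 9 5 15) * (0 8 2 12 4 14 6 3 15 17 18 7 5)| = |(0 8 2 12 4 14 6 3 9)(5 17 18 10 16 7)| = 18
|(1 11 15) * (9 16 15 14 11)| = |(1 9 16 15)(11 14)| = 4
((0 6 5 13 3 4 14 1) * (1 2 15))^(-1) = (0 1 15 2 14 4 3 13 5 6) = [1, 15, 14, 13, 3, 6, 0, 7, 8, 9, 10, 11, 12, 5, 4, 2]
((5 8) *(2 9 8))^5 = (2 9 8 5) = [0, 1, 9, 3, 4, 2, 6, 7, 5, 8]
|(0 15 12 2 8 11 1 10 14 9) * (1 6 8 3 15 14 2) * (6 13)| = 12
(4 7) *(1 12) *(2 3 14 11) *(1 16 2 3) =(1 12 16 2)(3 14 11)(4 7) =[0, 12, 1, 14, 7, 5, 6, 4, 8, 9, 10, 3, 16, 13, 11, 15, 2]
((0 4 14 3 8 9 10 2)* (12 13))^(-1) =(0 2 10 9 8 3 14 4)(12 13) =[2, 1, 10, 14, 0, 5, 6, 7, 3, 8, 9, 11, 13, 12, 4]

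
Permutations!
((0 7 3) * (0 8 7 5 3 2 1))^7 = (8) = [0, 1, 2, 3, 4, 5, 6, 7, 8]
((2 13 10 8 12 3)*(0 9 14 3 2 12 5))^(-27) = (0 3 13 5 14 2 8 9 12 10) = [3, 1, 8, 13, 4, 14, 6, 7, 9, 12, 0, 11, 10, 5, 2]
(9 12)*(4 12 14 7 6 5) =(4 12 9 14 7 6 5) =[0, 1, 2, 3, 12, 4, 5, 6, 8, 14, 10, 11, 9, 13, 7]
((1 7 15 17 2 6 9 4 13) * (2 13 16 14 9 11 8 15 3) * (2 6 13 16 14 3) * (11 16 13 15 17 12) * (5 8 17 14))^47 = (1 13 17 11 12 15 2 7)(3 16 6)(4 8 9 5 14) = [0, 13, 7, 16, 8, 14, 3, 1, 9, 5, 10, 12, 15, 17, 4, 2, 6, 11]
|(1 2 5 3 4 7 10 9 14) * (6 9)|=|(1 2 5 3 4 7 10 6 9 14)|=10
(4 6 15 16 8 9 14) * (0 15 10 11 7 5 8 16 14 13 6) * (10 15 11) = (16)(0 11 7 5 8 9 13 6 15 14 4) = [11, 1, 2, 3, 0, 8, 15, 5, 9, 13, 10, 7, 12, 6, 4, 14, 16]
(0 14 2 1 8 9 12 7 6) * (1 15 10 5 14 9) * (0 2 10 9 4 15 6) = (0 4 15 9 12 7)(1 8)(2 6)(5 14 10) = [4, 8, 6, 3, 15, 14, 2, 0, 1, 12, 5, 11, 7, 13, 10, 9]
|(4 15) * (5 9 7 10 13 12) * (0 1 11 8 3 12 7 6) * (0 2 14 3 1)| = 42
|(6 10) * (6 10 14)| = 2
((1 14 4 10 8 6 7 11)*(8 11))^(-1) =(1 11 10 4 14)(6 8 7) =[0, 11, 2, 3, 14, 5, 8, 6, 7, 9, 4, 10, 12, 13, 1]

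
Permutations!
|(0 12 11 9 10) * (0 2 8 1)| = 8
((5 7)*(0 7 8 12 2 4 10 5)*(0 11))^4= (0 7 11)(2 8 10)(4 12 5)= [7, 1, 8, 3, 12, 4, 6, 11, 10, 9, 2, 0, 5]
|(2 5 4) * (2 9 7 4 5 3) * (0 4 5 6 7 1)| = 12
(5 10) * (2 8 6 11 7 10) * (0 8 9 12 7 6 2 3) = (0 8 2 9 12 7 10 5 3)(6 11) = [8, 1, 9, 0, 4, 3, 11, 10, 2, 12, 5, 6, 7]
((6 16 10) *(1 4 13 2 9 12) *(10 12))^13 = (1 9 12 2 16 13 6 4 10) = [0, 9, 16, 3, 10, 5, 4, 7, 8, 12, 1, 11, 2, 6, 14, 15, 13]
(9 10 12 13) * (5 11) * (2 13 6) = [0, 1, 13, 3, 4, 11, 2, 7, 8, 10, 12, 5, 6, 9] = (2 13 9 10 12 6)(5 11)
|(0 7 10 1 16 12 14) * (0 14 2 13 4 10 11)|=21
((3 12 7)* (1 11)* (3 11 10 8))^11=(1 12 10 7 8 11 3)=[0, 12, 2, 1, 4, 5, 6, 8, 11, 9, 7, 3, 10]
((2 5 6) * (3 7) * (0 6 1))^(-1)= [1, 5, 6, 7, 4, 2, 0, 3]= (0 1 5 2 6)(3 7)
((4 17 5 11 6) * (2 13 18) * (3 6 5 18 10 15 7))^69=[0, 1, 18, 7, 6, 11, 3, 15, 8, 9, 13, 5, 12, 2, 14, 10, 16, 4, 17]=(2 18 17 4 6 3 7 15 10 13)(5 11)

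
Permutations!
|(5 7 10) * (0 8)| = |(0 8)(5 7 10)| = 6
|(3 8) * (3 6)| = 3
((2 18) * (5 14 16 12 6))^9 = (2 18)(5 6 12 16 14) = [0, 1, 18, 3, 4, 6, 12, 7, 8, 9, 10, 11, 16, 13, 5, 15, 14, 17, 2]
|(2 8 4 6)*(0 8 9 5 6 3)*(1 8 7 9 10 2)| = 18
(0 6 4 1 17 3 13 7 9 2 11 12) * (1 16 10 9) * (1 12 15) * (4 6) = (0 4 16 10 9 2 11 15 1 17 3 13 7 12) = [4, 17, 11, 13, 16, 5, 6, 12, 8, 2, 9, 15, 0, 7, 14, 1, 10, 3]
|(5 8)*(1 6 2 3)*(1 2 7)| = 6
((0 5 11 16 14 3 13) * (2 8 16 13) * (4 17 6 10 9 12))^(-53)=(0 13 11 5)(2 16 3 8 14)(4 17 6 10 9 12)=[13, 1, 16, 8, 17, 0, 10, 7, 14, 12, 9, 5, 4, 11, 2, 15, 3, 6]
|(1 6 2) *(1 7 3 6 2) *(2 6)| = 6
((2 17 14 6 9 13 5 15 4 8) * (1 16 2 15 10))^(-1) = (1 10 5 13 9 6 14 17 2 16)(4 15 8) = [0, 10, 16, 3, 15, 13, 14, 7, 4, 6, 5, 11, 12, 9, 17, 8, 1, 2]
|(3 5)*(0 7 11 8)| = |(0 7 11 8)(3 5)| = 4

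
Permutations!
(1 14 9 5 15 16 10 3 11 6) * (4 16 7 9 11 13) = (1 14 11 6)(3 13 4 16 10)(5 15 7 9) = [0, 14, 2, 13, 16, 15, 1, 9, 8, 5, 3, 6, 12, 4, 11, 7, 10]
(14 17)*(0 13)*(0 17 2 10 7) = (0 13 17 14 2 10 7) = [13, 1, 10, 3, 4, 5, 6, 0, 8, 9, 7, 11, 12, 17, 2, 15, 16, 14]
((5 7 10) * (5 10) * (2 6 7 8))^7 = (10)(2 7 8 6 5) = [0, 1, 7, 3, 4, 2, 5, 8, 6, 9, 10]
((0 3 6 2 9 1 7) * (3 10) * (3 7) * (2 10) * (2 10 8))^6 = (10) = [0, 1, 2, 3, 4, 5, 6, 7, 8, 9, 10]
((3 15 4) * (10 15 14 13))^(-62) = [0, 1, 2, 15, 10, 5, 6, 7, 8, 9, 14, 11, 12, 3, 4, 13] = (3 15 13)(4 10 14)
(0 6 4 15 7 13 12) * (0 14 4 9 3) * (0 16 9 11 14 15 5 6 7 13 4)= (0 7 4 5 6 11 14)(3 16 9)(12 15 13)= [7, 1, 2, 16, 5, 6, 11, 4, 8, 3, 10, 14, 15, 12, 0, 13, 9]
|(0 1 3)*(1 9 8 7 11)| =|(0 9 8 7 11 1 3)| =7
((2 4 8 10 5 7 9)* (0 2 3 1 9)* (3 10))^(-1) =(0 7 5 10 9 1 3 8 4 2) =[7, 3, 0, 8, 2, 10, 6, 5, 4, 1, 9]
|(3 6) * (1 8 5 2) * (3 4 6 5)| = 10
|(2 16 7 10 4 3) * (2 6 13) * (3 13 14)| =6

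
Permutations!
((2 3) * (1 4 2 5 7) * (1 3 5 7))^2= (7)(1 2)(4 5)= [0, 2, 1, 3, 5, 4, 6, 7]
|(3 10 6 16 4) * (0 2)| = |(0 2)(3 10 6 16 4)| = 10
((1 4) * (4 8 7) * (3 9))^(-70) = [0, 7, 2, 3, 8, 5, 6, 1, 4, 9] = (9)(1 7)(4 8)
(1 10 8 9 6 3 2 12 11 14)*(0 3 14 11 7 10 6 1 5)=[3, 6, 12, 2, 4, 0, 14, 10, 9, 1, 8, 11, 7, 13, 5]=(0 3 2 12 7 10 8 9 1 6 14 5)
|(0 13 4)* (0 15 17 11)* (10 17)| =7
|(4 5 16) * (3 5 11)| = |(3 5 16 4 11)| = 5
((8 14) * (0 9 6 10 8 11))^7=(14)=[0, 1, 2, 3, 4, 5, 6, 7, 8, 9, 10, 11, 12, 13, 14]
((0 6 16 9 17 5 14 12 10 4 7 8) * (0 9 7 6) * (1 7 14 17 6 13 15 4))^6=(17)(1 14 9)(6 7 12)(8 10 16)=[0, 14, 2, 3, 4, 5, 7, 12, 10, 1, 16, 11, 6, 13, 9, 15, 8, 17]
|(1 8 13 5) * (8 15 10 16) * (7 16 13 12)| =|(1 15 10 13 5)(7 16 8 12)| =20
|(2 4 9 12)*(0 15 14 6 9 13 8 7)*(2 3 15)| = 6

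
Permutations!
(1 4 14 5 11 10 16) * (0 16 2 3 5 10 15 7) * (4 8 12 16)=(0 4 14 10 2 3 5 11 15 7)(1 8 12 16)=[4, 8, 3, 5, 14, 11, 6, 0, 12, 9, 2, 15, 16, 13, 10, 7, 1]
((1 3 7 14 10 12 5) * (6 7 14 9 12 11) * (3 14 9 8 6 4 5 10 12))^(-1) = (1 5 4 11 10 12 14)(3 9)(6 8 7) = [0, 5, 2, 9, 11, 4, 8, 6, 7, 3, 12, 10, 14, 13, 1]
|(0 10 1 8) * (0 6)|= 5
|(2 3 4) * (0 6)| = |(0 6)(2 3 4)| = 6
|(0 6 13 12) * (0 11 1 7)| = 7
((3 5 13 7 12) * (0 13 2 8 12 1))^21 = (0 13 7 1)(2 8 12 3 5) = [13, 0, 8, 5, 4, 2, 6, 1, 12, 9, 10, 11, 3, 7]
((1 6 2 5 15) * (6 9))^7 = (1 9 6 2 5 15) = [0, 9, 5, 3, 4, 15, 2, 7, 8, 6, 10, 11, 12, 13, 14, 1]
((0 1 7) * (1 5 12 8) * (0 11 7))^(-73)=(0 12 1 5 8)(7 11)=[12, 5, 2, 3, 4, 8, 6, 11, 0, 9, 10, 7, 1]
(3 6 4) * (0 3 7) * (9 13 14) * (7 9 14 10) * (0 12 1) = [3, 0, 2, 6, 9, 5, 4, 12, 8, 13, 7, 11, 1, 10, 14] = (14)(0 3 6 4 9 13 10 7 12 1)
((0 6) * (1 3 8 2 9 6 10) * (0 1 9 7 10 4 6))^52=(0 6 3 2 10)(1 8 7 9 4)=[6, 8, 10, 2, 1, 5, 3, 9, 7, 4, 0]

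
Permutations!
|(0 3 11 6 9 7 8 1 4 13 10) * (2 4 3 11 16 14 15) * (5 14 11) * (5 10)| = |(0 10)(1 3 16 11 6 9 7 8)(2 4 13 5 14 15)| = 24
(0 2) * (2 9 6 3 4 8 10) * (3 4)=[9, 1, 0, 3, 8, 5, 4, 7, 10, 6, 2]=(0 9 6 4 8 10 2)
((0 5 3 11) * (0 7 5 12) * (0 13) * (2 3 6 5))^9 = (13)(2 3 11 7)(5 6) = [0, 1, 3, 11, 4, 6, 5, 2, 8, 9, 10, 7, 12, 13]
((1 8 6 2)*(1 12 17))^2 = (1 6 12)(2 17 8) = [0, 6, 17, 3, 4, 5, 12, 7, 2, 9, 10, 11, 1, 13, 14, 15, 16, 8]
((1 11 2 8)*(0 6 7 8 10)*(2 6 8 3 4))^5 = (0 7)(1 4)(2 11)(3 8)(6 10) = [7, 4, 11, 8, 1, 5, 10, 0, 3, 9, 6, 2]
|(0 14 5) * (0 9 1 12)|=6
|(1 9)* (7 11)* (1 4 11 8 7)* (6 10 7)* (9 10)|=|(1 10 7 8 6 9 4 11)|=8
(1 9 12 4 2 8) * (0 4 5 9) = [4, 0, 8, 3, 2, 9, 6, 7, 1, 12, 10, 11, 5] = (0 4 2 8 1)(5 9 12)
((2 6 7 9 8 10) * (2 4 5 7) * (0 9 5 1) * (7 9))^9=(0 7 5 9 8 10 4 1)(2 6)=[7, 0, 6, 3, 1, 9, 2, 5, 10, 8, 4]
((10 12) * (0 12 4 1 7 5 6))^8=(12)=[0, 1, 2, 3, 4, 5, 6, 7, 8, 9, 10, 11, 12]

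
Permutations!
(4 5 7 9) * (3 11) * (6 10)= (3 11)(4 5 7 9)(6 10)= [0, 1, 2, 11, 5, 7, 10, 9, 8, 4, 6, 3]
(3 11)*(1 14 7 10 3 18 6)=(1 14 7 10 3 11 18 6)=[0, 14, 2, 11, 4, 5, 1, 10, 8, 9, 3, 18, 12, 13, 7, 15, 16, 17, 6]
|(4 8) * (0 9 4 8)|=|(0 9 4)|=3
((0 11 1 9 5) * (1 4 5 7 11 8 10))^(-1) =(0 5 4 11 7 9 1 10 8) =[5, 10, 2, 3, 11, 4, 6, 9, 0, 1, 8, 7]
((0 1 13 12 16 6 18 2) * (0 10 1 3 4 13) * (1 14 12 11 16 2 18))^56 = (18) = [0, 1, 2, 3, 4, 5, 6, 7, 8, 9, 10, 11, 12, 13, 14, 15, 16, 17, 18]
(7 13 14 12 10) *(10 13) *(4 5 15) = [0, 1, 2, 3, 5, 15, 6, 10, 8, 9, 7, 11, 13, 14, 12, 4] = (4 5 15)(7 10)(12 13 14)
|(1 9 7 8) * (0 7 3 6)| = 7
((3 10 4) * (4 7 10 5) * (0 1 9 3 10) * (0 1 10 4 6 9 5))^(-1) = (0 3 9 6 5 1 7 10) = [3, 7, 2, 9, 4, 1, 5, 10, 8, 6, 0]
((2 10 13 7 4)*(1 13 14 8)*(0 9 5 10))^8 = (0 7 8 5 2 13 14 9 4 1 10) = [7, 10, 13, 3, 1, 2, 6, 8, 5, 4, 0, 11, 12, 14, 9]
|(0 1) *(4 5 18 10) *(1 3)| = 12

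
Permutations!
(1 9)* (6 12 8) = (1 9)(6 12 8) = [0, 9, 2, 3, 4, 5, 12, 7, 6, 1, 10, 11, 8]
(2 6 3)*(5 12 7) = (2 6 3)(5 12 7) = [0, 1, 6, 2, 4, 12, 3, 5, 8, 9, 10, 11, 7]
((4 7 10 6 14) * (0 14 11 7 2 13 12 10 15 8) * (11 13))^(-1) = (0 8 15 7 11 2 4 14)(6 10 12 13) = [8, 1, 4, 3, 14, 5, 10, 11, 15, 9, 12, 2, 13, 6, 0, 7]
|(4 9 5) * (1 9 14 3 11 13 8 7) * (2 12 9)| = |(1 2 12 9 5 4 14 3 11 13 8 7)| = 12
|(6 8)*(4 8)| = |(4 8 6)| = 3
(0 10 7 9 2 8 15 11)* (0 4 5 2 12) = (0 10 7 9 12)(2 8 15 11 4 5) = [10, 1, 8, 3, 5, 2, 6, 9, 15, 12, 7, 4, 0, 13, 14, 11]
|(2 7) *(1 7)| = |(1 7 2)| = 3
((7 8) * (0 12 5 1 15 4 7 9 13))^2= [5, 4, 2, 3, 8, 15, 6, 9, 13, 0, 10, 11, 1, 12, 14, 7]= (0 5 15 7 9)(1 4 8 13 12)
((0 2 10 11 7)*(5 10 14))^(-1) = (0 7 11 10 5 14 2) = [7, 1, 0, 3, 4, 14, 6, 11, 8, 9, 5, 10, 12, 13, 2]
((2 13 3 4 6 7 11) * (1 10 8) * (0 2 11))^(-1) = [7, 8, 0, 13, 3, 5, 4, 6, 10, 9, 1, 11, 12, 2] = (0 7 6 4 3 13 2)(1 8 10)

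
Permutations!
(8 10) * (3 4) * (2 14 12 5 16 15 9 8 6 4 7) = (2 14 12 5 16 15 9 8 10 6 4 3 7) = [0, 1, 14, 7, 3, 16, 4, 2, 10, 8, 6, 11, 5, 13, 12, 9, 15]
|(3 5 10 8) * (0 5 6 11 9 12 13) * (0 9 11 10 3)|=|(0 5 3 6 10 8)(9 12 13)|=6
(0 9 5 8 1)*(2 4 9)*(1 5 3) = (0 2 4 9 3 1)(5 8) = [2, 0, 4, 1, 9, 8, 6, 7, 5, 3]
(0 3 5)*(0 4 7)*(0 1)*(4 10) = (0 3 5 10 4 7 1) = [3, 0, 2, 5, 7, 10, 6, 1, 8, 9, 4]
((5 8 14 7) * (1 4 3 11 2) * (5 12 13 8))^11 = (1 4 3 11 2)(7 12 13 8 14) = [0, 4, 1, 11, 3, 5, 6, 12, 14, 9, 10, 2, 13, 8, 7]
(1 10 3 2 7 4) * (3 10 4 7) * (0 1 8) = (10)(0 1 4 8)(2 3) = [1, 4, 3, 2, 8, 5, 6, 7, 0, 9, 10]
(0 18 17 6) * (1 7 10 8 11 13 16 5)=(0 18 17 6)(1 7 10 8 11 13 16 5)=[18, 7, 2, 3, 4, 1, 0, 10, 11, 9, 8, 13, 12, 16, 14, 15, 5, 6, 17]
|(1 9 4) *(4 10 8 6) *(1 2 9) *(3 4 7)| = 8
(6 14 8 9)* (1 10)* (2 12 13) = (1 10)(2 12 13)(6 14 8 9) = [0, 10, 12, 3, 4, 5, 14, 7, 9, 6, 1, 11, 13, 2, 8]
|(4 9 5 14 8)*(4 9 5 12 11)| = 7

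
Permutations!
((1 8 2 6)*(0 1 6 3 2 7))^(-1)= [7, 0, 3, 2, 4, 5, 6, 8, 1]= (0 7 8 1)(2 3)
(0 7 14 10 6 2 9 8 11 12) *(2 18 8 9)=(0 7 14 10 6 18 8 11 12)=[7, 1, 2, 3, 4, 5, 18, 14, 11, 9, 6, 12, 0, 13, 10, 15, 16, 17, 8]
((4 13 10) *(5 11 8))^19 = [0, 1, 2, 3, 13, 11, 6, 7, 5, 9, 4, 8, 12, 10] = (4 13 10)(5 11 8)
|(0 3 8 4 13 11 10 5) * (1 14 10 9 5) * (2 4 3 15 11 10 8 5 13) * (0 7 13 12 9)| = 24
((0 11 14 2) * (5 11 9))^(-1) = [2, 1, 14, 3, 4, 9, 6, 7, 8, 0, 10, 5, 12, 13, 11] = (0 2 14 11 5 9)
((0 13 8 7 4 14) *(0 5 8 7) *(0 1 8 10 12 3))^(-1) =[3, 8, 2, 12, 7, 14, 6, 13, 1, 9, 5, 11, 10, 0, 4] =(0 3 12 10 5 14 4 7 13)(1 8)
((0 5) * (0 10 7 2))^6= (0 5 10 7 2)= [5, 1, 0, 3, 4, 10, 6, 2, 8, 9, 7]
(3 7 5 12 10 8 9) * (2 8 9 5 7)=(2 8 5 12 10 9 3)=[0, 1, 8, 2, 4, 12, 6, 7, 5, 3, 9, 11, 10]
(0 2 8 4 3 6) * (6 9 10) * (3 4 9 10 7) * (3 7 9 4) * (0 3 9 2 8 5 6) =(0 8 4 9 2 5 6 3 10) =[8, 1, 5, 10, 9, 6, 3, 7, 4, 2, 0]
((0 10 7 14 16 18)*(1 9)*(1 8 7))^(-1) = (0 18 16 14 7 8 9 1 10) = [18, 10, 2, 3, 4, 5, 6, 8, 9, 1, 0, 11, 12, 13, 7, 15, 14, 17, 16]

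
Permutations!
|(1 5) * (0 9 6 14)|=4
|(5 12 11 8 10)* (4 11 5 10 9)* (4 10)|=10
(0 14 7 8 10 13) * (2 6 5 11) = [14, 1, 6, 3, 4, 11, 5, 8, 10, 9, 13, 2, 12, 0, 7] = (0 14 7 8 10 13)(2 6 5 11)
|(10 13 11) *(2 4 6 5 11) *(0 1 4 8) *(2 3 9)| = 12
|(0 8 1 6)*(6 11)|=|(0 8 1 11 6)|=5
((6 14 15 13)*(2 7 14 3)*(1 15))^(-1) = [0, 14, 3, 6, 4, 5, 13, 2, 8, 9, 10, 11, 12, 15, 7, 1] = (1 14 7 2 3 6 13 15)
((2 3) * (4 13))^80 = (13) = [0, 1, 2, 3, 4, 5, 6, 7, 8, 9, 10, 11, 12, 13]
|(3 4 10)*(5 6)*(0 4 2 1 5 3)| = |(0 4 10)(1 5 6 3 2)| = 15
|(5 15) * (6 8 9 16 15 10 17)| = 8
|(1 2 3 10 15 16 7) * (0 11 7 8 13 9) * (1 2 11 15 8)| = |(0 15 16 1 11 7 2 3 10 8 13 9)| = 12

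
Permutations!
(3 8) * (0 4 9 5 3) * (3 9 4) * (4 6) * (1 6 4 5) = (0 3 8)(1 6 5 9) = [3, 6, 2, 8, 4, 9, 5, 7, 0, 1]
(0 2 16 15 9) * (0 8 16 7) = (0 2 7)(8 16 15 9) = [2, 1, 7, 3, 4, 5, 6, 0, 16, 8, 10, 11, 12, 13, 14, 9, 15]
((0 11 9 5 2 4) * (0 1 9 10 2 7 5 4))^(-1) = (0 2 10 11)(1 4 9)(5 7) = [2, 4, 10, 3, 9, 7, 6, 5, 8, 1, 11, 0]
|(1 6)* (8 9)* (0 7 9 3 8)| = |(0 7 9)(1 6)(3 8)| = 6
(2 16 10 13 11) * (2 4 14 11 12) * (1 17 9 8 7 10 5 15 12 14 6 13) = (1 17 9 8 7 10)(2 16 5 15 12)(4 6 13 14 11) = [0, 17, 16, 3, 6, 15, 13, 10, 7, 8, 1, 4, 2, 14, 11, 12, 5, 9]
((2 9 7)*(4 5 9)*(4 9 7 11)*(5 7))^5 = [0, 1, 2, 3, 4, 5, 6, 7, 8, 9, 10, 11] = (11)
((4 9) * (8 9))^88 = (4 8 9) = [0, 1, 2, 3, 8, 5, 6, 7, 9, 4]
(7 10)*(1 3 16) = (1 3 16)(7 10) = [0, 3, 2, 16, 4, 5, 6, 10, 8, 9, 7, 11, 12, 13, 14, 15, 1]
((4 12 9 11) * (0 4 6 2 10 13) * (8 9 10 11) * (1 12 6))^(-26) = (0 4 6 2 11 1 12 10 13) = [4, 12, 11, 3, 6, 5, 2, 7, 8, 9, 13, 1, 10, 0]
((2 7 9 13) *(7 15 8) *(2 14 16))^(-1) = (2 16 14 13 9 7 8 15) = [0, 1, 16, 3, 4, 5, 6, 8, 15, 7, 10, 11, 12, 9, 13, 2, 14]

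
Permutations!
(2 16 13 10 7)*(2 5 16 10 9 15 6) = (2 10 7 5 16 13 9 15 6) = [0, 1, 10, 3, 4, 16, 2, 5, 8, 15, 7, 11, 12, 9, 14, 6, 13]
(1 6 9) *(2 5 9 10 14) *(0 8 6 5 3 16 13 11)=(0 8 6 10 14 2 3 16 13 11)(1 5 9)=[8, 5, 3, 16, 4, 9, 10, 7, 6, 1, 14, 0, 12, 11, 2, 15, 13]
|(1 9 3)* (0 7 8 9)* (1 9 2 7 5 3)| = 15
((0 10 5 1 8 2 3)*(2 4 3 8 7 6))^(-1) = (0 3 4 8 2 6 7 1 5 10) = [3, 5, 6, 4, 8, 10, 7, 1, 2, 9, 0]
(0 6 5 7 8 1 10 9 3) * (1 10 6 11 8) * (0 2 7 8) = [11, 6, 7, 2, 4, 8, 5, 1, 10, 3, 9, 0] = (0 11)(1 6 5 8 10 9 3 2 7)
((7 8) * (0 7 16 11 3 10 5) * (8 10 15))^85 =[7, 1, 2, 3, 4, 0, 6, 10, 8, 9, 5, 11, 12, 13, 14, 15, 16] =(16)(0 7 10 5)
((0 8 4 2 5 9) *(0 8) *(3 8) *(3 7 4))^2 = (2 9 4 5 7) = [0, 1, 9, 3, 5, 7, 6, 2, 8, 4]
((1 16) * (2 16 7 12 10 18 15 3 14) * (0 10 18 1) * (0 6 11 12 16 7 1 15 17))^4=(0 14 6 17 3 16 18 15 7 12 10 2 11)=[14, 1, 11, 16, 4, 5, 17, 12, 8, 9, 2, 0, 10, 13, 6, 7, 18, 3, 15]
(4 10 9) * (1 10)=(1 10 9 4)=[0, 10, 2, 3, 1, 5, 6, 7, 8, 4, 9]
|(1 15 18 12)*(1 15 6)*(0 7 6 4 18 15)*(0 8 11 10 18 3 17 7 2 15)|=30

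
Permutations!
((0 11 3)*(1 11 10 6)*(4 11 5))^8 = (11) = [0, 1, 2, 3, 4, 5, 6, 7, 8, 9, 10, 11]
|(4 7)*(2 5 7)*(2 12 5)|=|(4 12 5 7)|=4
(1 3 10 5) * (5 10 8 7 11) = (1 3 8 7 11 5) = [0, 3, 2, 8, 4, 1, 6, 11, 7, 9, 10, 5]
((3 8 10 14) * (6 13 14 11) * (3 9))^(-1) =[0, 1, 2, 9, 4, 5, 11, 7, 3, 14, 8, 10, 12, 6, 13] =(3 9 14 13 6 11 10 8)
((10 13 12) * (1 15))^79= [0, 15, 2, 3, 4, 5, 6, 7, 8, 9, 13, 11, 10, 12, 14, 1]= (1 15)(10 13 12)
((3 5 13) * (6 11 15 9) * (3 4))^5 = (3 5 13 4)(6 11 15 9) = [0, 1, 2, 5, 3, 13, 11, 7, 8, 6, 10, 15, 12, 4, 14, 9]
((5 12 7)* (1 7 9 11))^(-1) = (1 11 9 12 5 7) = [0, 11, 2, 3, 4, 7, 6, 1, 8, 12, 10, 9, 5]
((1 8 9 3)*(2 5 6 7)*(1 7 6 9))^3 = (1 8)(2 3 5 7 9) = [0, 8, 3, 5, 4, 7, 6, 9, 1, 2]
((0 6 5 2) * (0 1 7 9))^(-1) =(0 9 7 1 2 5 6) =[9, 2, 5, 3, 4, 6, 0, 1, 8, 7]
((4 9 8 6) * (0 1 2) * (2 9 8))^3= (0 2 9 1)= [2, 0, 9, 3, 4, 5, 6, 7, 8, 1]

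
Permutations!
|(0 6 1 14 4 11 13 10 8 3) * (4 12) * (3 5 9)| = |(0 6 1 14 12 4 11 13 10 8 5 9 3)| = 13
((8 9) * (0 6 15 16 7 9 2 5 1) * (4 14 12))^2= (0 15 7 8 5)(1 6 16 9 2)(4 12 14)= [15, 6, 1, 3, 12, 0, 16, 8, 5, 2, 10, 11, 14, 13, 4, 7, 9]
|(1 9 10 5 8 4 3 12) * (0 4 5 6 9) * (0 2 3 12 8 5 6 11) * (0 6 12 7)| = |(0 4 7)(1 2 3 8 12)(6 9 10 11)| = 60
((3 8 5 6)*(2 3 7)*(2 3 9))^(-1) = [0, 1, 9, 7, 4, 8, 5, 6, 3, 2] = (2 9)(3 7 6 5 8)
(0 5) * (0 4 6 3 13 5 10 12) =(0 10 12)(3 13 5 4 6) =[10, 1, 2, 13, 6, 4, 3, 7, 8, 9, 12, 11, 0, 5]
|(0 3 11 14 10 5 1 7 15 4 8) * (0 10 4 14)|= 24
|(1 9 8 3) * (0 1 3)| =|(0 1 9 8)| =4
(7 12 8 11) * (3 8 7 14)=(3 8 11 14)(7 12)=[0, 1, 2, 8, 4, 5, 6, 12, 11, 9, 10, 14, 7, 13, 3]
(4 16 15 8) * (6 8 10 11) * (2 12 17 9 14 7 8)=(2 12 17 9 14 7 8 4 16 15 10 11 6)=[0, 1, 12, 3, 16, 5, 2, 8, 4, 14, 11, 6, 17, 13, 7, 10, 15, 9]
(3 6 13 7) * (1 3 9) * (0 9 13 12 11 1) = (0 9)(1 3 6 12 11)(7 13) = [9, 3, 2, 6, 4, 5, 12, 13, 8, 0, 10, 1, 11, 7]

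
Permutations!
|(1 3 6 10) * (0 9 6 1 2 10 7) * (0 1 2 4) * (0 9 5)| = 8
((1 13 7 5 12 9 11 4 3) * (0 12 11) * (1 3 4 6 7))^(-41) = (0 12 9)(1 13)(5 7 6 11) = [12, 13, 2, 3, 4, 7, 11, 6, 8, 0, 10, 5, 9, 1]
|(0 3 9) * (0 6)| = |(0 3 9 6)| = 4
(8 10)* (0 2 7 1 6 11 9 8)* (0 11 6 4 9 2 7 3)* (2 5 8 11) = (0 7 1 4 9 11 5 8 10 2 3) = [7, 4, 3, 0, 9, 8, 6, 1, 10, 11, 2, 5]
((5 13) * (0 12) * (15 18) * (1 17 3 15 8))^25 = (0 12)(1 17 3 15 18 8)(5 13) = [12, 17, 2, 15, 4, 13, 6, 7, 1, 9, 10, 11, 0, 5, 14, 18, 16, 3, 8]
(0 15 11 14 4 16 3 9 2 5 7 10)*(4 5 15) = (0 4 16 3 9 2 15 11 14 5 7 10) = [4, 1, 15, 9, 16, 7, 6, 10, 8, 2, 0, 14, 12, 13, 5, 11, 3]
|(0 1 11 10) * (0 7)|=|(0 1 11 10 7)|=5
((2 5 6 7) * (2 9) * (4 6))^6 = [0, 1, 2, 3, 4, 5, 6, 7, 8, 9] = (9)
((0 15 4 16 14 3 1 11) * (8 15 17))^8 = (0 1 14 4 8)(3 16 15 17 11) = [1, 14, 2, 16, 8, 5, 6, 7, 0, 9, 10, 3, 12, 13, 4, 17, 15, 11]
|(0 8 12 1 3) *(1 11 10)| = |(0 8 12 11 10 1 3)| = 7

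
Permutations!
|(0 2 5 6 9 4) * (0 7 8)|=|(0 2 5 6 9 4 7 8)|=8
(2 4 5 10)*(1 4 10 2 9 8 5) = (1 4)(2 10 9 8 5) = [0, 4, 10, 3, 1, 2, 6, 7, 5, 8, 9]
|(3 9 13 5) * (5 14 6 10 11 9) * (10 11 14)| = |(3 5)(6 11 9 13 10 14)| = 6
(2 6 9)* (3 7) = [0, 1, 6, 7, 4, 5, 9, 3, 8, 2] = (2 6 9)(3 7)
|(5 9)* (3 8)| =2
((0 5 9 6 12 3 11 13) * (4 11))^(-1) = (0 13 11 4 3 12 6 9 5) = [13, 1, 2, 12, 3, 0, 9, 7, 8, 5, 10, 4, 6, 11]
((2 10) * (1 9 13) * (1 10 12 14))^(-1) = [0, 14, 10, 3, 4, 5, 6, 7, 8, 1, 13, 11, 2, 9, 12] = (1 14 12 2 10 13 9)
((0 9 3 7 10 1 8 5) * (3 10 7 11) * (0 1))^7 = [9, 8, 2, 11, 4, 1, 6, 7, 5, 10, 0, 3] = (0 9 10)(1 8 5)(3 11)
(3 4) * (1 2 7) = (1 2 7)(3 4) = [0, 2, 7, 4, 3, 5, 6, 1]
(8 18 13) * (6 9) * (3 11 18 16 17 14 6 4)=(3 11 18 13 8 16 17 14 6 9 4)=[0, 1, 2, 11, 3, 5, 9, 7, 16, 4, 10, 18, 12, 8, 6, 15, 17, 14, 13]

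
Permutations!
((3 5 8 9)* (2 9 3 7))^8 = (2 7 9)(3 8 5) = [0, 1, 7, 8, 4, 3, 6, 9, 5, 2]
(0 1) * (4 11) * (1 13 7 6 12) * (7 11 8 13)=(0 7 6 12 1)(4 8 13 11)=[7, 0, 2, 3, 8, 5, 12, 6, 13, 9, 10, 4, 1, 11]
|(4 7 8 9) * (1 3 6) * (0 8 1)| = 8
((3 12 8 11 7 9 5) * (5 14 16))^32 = [0, 1, 2, 9, 4, 7, 6, 3, 16, 12, 10, 5, 14, 13, 8, 15, 11] = (3 9 12 14 8 16 11 5 7)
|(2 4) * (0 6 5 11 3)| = |(0 6 5 11 3)(2 4)| = 10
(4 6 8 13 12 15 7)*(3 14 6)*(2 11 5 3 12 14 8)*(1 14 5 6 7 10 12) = (1 14 7 4)(2 11 6)(3 8 13 5)(10 12 15) = [0, 14, 11, 8, 1, 3, 2, 4, 13, 9, 12, 6, 15, 5, 7, 10]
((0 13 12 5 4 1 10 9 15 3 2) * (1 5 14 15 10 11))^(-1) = (0 2 3 15 14 12 13)(1 11)(4 5)(9 10) = [2, 11, 3, 15, 5, 4, 6, 7, 8, 10, 9, 1, 13, 0, 12, 14]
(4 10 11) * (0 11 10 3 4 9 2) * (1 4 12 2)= (0 11 9 1 4 3 12 2)= [11, 4, 0, 12, 3, 5, 6, 7, 8, 1, 10, 9, 2]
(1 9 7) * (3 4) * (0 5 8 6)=(0 5 8 6)(1 9 7)(3 4)=[5, 9, 2, 4, 3, 8, 0, 1, 6, 7]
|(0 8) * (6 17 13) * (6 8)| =|(0 6 17 13 8)| =5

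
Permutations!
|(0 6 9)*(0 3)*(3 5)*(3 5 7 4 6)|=4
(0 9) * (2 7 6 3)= (0 9)(2 7 6 3)= [9, 1, 7, 2, 4, 5, 3, 6, 8, 0]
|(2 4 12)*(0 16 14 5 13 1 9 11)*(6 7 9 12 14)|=42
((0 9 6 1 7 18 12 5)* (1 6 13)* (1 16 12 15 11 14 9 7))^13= (0 18 11 9 16 5 7 15 14 13 12)= [18, 1, 2, 3, 4, 7, 6, 15, 8, 16, 10, 9, 0, 12, 13, 14, 5, 17, 11]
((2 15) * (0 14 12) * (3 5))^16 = (15)(0 14 12) = [14, 1, 2, 3, 4, 5, 6, 7, 8, 9, 10, 11, 0, 13, 12, 15]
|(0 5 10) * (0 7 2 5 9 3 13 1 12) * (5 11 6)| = |(0 9 3 13 1 12)(2 11 6 5 10 7)| = 6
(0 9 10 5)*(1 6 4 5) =(0 9 10 1 6 4 5) =[9, 6, 2, 3, 5, 0, 4, 7, 8, 10, 1]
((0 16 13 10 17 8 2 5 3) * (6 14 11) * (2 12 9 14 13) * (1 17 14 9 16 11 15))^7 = [1, 3, 10, 15, 4, 14, 8, 7, 11, 9, 16, 17, 6, 12, 2, 5, 13, 0] = (0 1 3 15 5 14 2 10 16 13 12 6 8 11 17)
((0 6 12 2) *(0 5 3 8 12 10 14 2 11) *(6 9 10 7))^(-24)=(0 3 10 12 2)(5 9 8 14 11)=[3, 1, 0, 10, 4, 9, 6, 7, 14, 8, 12, 5, 2, 13, 11]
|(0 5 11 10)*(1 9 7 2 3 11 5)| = |(0 1 9 7 2 3 11 10)| = 8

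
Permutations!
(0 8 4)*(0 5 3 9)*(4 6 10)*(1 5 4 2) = (0 8 6 10 2 1 5 3 9) = [8, 5, 1, 9, 4, 3, 10, 7, 6, 0, 2]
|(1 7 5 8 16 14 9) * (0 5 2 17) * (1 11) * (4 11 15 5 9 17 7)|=|(0 9 15 5 8 16 14 17)(1 4 11)(2 7)|=24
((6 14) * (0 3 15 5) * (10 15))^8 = (0 15 3 5 10) = [15, 1, 2, 5, 4, 10, 6, 7, 8, 9, 0, 11, 12, 13, 14, 3]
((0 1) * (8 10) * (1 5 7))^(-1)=(0 1 7 5)(8 10)=[1, 7, 2, 3, 4, 0, 6, 5, 10, 9, 8]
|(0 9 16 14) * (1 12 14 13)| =|(0 9 16 13 1 12 14)| =7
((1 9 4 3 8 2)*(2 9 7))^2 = [0, 2, 7, 9, 8, 5, 6, 1, 4, 3] = (1 2 7)(3 9)(4 8)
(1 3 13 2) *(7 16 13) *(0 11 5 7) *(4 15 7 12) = (0 11 5 12 4 15 7 16 13 2 1 3) = [11, 3, 1, 0, 15, 12, 6, 16, 8, 9, 10, 5, 4, 2, 14, 7, 13]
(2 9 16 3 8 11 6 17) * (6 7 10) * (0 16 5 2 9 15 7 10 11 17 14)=(0 16 3 8 17 9 5 2 15 7 11 10 6 14)=[16, 1, 15, 8, 4, 2, 14, 11, 17, 5, 6, 10, 12, 13, 0, 7, 3, 9]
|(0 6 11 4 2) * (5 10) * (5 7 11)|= 8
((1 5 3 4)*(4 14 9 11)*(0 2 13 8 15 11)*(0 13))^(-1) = [2, 4, 0, 5, 11, 1, 6, 7, 13, 14, 10, 15, 12, 9, 3, 8] = (0 2)(1 4 11 15 8 13 9 14 3 5)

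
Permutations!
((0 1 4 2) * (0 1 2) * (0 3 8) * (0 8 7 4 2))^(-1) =[0, 2, 1, 4, 7, 5, 6, 3, 8] =(8)(1 2)(3 4 7)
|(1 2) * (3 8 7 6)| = |(1 2)(3 8 7 6)| = 4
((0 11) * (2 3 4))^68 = [0, 1, 4, 2, 3, 5, 6, 7, 8, 9, 10, 11] = (11)(2 4 3)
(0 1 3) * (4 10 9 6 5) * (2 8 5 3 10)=[1, 10, 8, 0, 2, 4, 3, 7, 5, 6, 9]=(0 1 10 9 6 3)(2 8 5 4)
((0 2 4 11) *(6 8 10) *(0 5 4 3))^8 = (0 3 2)(4 5 11)(6 10 8) = [3, 1, 0, 2, 5, 11, 10, 7, 6, 9, 8, 4]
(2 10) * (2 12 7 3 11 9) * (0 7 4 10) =[7, 1, 0, 11, 10, 5, 6, 3, 8, 2, 12, 9, 4] =(0 7 3 11 9 2)(4 10 12)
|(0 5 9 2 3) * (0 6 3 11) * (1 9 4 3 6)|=|(0 5 4 3 1 9 2 11)|=8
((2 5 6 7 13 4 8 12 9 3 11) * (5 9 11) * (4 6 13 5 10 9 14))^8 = (2 4 12)(3 9 10)(8 11 14) = [0, 1, 4, 9, 12, 5, 6, 7, 11, 10, 3, 14, 2, 13, 8]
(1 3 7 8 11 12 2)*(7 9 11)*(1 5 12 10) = (1 3 9 11 10)(2 5 12)(7 8) = [0, 3, 5, 9, 4, 12, 6, 8, 7, 11, 1, 10, 2]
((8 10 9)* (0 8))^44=(10)=[0, 1, 2, 3, 4, 5, 6, 7, 8, 9, 10]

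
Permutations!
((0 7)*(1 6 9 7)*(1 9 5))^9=(9)=[0, 1, 2, 3, 4, 5, 6, 7, 8, 9]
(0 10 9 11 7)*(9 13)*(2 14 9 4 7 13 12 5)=(0 10 12 5 2 14 9 11 13 4 7)=[10, 1, 14, 3, 7, 2, 6, 0, 8, 11, 12, 13, 5, 4, 9]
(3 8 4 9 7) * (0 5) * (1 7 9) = [5, 7, 2, 8, 1, 0, 6, 3, 4, 9] = (9)(0 5)(1 7 3 8 4)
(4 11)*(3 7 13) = (3 7 13)(4 11) = [0, 1, 2, 7, 11, 5, 6, 13, 8, 9, 10, 4, 12, 3]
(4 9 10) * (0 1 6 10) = (0 1 6 10 4 9) = [1, 6, 2, 3, 9, 5, 10, 7, 8, 0, 4]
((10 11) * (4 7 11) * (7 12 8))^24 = (12) = [0, 1, 2, 3, 4, 5, 6, 7, 8, 9, 10, 11, 12]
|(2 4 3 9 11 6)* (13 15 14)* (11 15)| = 9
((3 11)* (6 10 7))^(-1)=(3 11)(6 7 10)=[0, 1, 2, 11, 4, 5, 7, 10, 8, 9, 6, 3]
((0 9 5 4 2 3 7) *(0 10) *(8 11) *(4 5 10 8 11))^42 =[0, 1, 7, 8, 3, 5, 6, 4, 2, 9, 10, 11] =(11)(2 7 4 3 8)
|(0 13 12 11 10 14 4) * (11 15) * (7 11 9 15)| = 8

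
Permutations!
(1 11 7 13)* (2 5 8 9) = [0, 11, 5, 3, 4, 8, 6, 13, 9, 2, 10, 7, 12, 1] = (1 11 7 13)(2 5 8 9)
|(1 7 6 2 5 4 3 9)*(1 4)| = |(1 7 6 2 5)(3 9 4)| = 15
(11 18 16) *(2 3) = (2 3)(11 18 16) = [0, 1, 3, 2, 4, 5, 6, 7, 8, 9, 10, 18, 12, 13, 14, 15, 11, 17, 16]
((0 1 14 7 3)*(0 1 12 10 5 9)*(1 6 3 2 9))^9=(14)(3 6)=[0, 1, 2, 6, 4, 5, 3, 7, 8, 9, 10, 11, 12, 13, 14]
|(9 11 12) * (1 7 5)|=|(1 7 5)(9 11 12)|=3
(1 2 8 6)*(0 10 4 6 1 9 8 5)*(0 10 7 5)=(0 7 5 10 4 6 9 8 1 2)=[7, 2, 0, 3, 6, 10, 9, 5, 1, 8, 4]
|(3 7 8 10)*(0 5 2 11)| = |(0 5 2 11)(3 7 8 10)| = 4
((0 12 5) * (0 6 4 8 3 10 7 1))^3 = (0 6 3 1 5 8 7 12 4 10) = [6, 5, 2, 1, 10, 8, 3, 12, 7, 9, 0, 11, 4]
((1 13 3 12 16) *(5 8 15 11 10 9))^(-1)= (1 16 12 3 13)(5 9 10 11 15 8)= [0, 16, 2, 13, 4, 9, 6, 7, 5, 10, 11, 15, 3, 1, 14, 8, 12]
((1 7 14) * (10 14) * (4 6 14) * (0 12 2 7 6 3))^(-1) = [3, 14, 12, 4, 10, 5, 1, 2, 8, 9, 7, 11, 0, 13, 6] = (0 3 4 10 7 2 12)(1 14 6)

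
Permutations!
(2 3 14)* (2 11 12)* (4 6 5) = (2 3 14 11 12)(4 6 5) = [0, 1, 3, 14, 6, 4, 5, 7, 8, 9, 10, 12, 2, 13, 11]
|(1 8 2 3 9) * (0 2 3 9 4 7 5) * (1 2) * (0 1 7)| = 14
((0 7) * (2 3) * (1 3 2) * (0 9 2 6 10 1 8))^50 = [10, 9, 8, 2, 4, 5, 0, 1, 6, 3, 7] = (0 10 7 1 9 3 2 8 6)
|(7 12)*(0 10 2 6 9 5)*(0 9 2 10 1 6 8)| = |(0 1 6 2 8)(5 9)(7 12)| = 10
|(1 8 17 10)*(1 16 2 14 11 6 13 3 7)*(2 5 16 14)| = 10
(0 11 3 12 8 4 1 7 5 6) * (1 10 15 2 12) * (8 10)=(0 11 3 1 7 5 6)(2 12 10 15)(4 8)=[11, 7, 12, 1, 8, 6, 0, 5, 4, 9, 15, 3, 10, 13, 14, 2]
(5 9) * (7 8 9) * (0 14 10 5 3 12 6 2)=[14, 1, 0, 12, 4, 7, 2, 8, 9, 3, 5, 11, 6, 13, 10]=(0 14 10 5 7 8 9 3 12 6 2)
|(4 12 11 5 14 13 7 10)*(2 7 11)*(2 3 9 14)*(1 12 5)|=35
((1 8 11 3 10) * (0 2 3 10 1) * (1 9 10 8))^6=(11)(0 2 3 9 10)=[2, 1, 3, 9, 4, 5, 6, 7, 8, 10, 0, 11]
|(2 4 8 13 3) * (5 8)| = |(2 4 5 8 13 3)| = 6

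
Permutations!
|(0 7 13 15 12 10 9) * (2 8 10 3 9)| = |(0 7 13 15 12 3 9)(2 8 10)| = 21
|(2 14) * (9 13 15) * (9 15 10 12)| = 4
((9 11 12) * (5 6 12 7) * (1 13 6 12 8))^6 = (1 6)(5 12 9 11 7)(8 13) = [0, 6, 2, 3, 4, 12, 1, 5, 13, 11, 10, 7, 9, 8]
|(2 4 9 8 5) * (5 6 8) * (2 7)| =|(2 4 9 5 7)(6 8)| =10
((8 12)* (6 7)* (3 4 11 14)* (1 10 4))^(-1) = (1 3 14 11 4 10)(6 7)(8 12) = [0, 3, 2, 14, 10, 5, 7, 6, 12, 9, 1, 4, 8, 13, 11]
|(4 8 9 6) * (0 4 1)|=6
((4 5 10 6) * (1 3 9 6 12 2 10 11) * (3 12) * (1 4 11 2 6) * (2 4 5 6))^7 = (1 12 2 10 3 9)(4 5 11 6) = [0, 12, 10, 9, 5, 11, 4, 7, 8, 1, 3, 6, 2]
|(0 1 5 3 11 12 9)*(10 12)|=|(0 1 5 3 11 10 12 9)|=8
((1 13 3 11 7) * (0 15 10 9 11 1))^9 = (0 9)(7 10)(11 15) = [9, 1, 2, 3, 4, 5, 6, 10, 8, 0, 7, 15, 12, 13, 14, 11]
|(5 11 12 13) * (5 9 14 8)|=|(5 11 12 13 9 14 8)|=7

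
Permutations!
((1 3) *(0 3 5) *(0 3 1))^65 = (0 1 5 3) = [1, 5, 2, 0, 4, 3]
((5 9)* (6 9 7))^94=(5 6)(7 9)=[0, 1, 2, 3, 4, 6, 5, 9, 8, 7]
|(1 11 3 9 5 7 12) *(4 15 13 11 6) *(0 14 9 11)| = |(0 14 9 5 7 12 1 6 4 15 13)(3 11)| = 22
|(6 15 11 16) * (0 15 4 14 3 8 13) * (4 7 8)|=|(0 15 11 16 6 7 8 13)(3 4 14)|=24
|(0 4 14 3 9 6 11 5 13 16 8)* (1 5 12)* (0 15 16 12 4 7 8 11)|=44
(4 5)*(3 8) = (3 8)(4 5) = [0, 1, 2, 8, 5, 4, 6, 7, 3]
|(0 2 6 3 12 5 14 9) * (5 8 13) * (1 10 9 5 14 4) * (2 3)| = |(0 3 12 8 13 14 5 4 1 10 9)(2 6)| = 22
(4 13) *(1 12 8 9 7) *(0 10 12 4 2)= (0 10 12 8 9 7 1 4 13 2)= [10, 4, 0, 3, 13, 5, 6, 1, 9, 7, 12, 11, 8, 2]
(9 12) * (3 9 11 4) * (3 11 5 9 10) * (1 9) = [0, 9, 2, 10, 11, 1, 6, 7, 8, 12, 3, 4, 5] = (1 9 12 5)(3 10)(4 11)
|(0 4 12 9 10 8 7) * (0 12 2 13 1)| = 5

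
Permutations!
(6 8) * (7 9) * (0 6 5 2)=[6, 1, 0, 3, 4, 2, 8, 9, 5, 7]=(0 6 8 5 2)(7 9)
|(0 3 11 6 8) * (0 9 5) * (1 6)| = |(0 3 11 1 6 8 9 5)| = 8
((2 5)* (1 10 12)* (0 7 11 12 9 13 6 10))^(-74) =(0 7 11 12 1)(6 9)(10 13) =[7, 0, 2, 3, 4, 5, 9, 11, 8, 6, 13, 12, 1, 10]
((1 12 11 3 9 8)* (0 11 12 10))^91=(12)=[0, 1, 2, 3, 4, 5, 6, 7, 8, 9, 10, 11, 12]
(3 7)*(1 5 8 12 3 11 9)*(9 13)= (1 5 8 12 3 7 11 13 9)= [0, 5, 2, 7, 4, 8, 6, 11, 12, 1, 10, 13, 3, 9]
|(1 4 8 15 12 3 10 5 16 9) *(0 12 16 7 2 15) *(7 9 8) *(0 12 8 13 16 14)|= 26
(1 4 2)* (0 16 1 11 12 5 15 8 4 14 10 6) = [16, 14, 11, 3, 2, 15, 0, 7, 4, 9, 6, 12, 5, 13, 10, 8, 1] = (0 16 1 14 10 6)(2 11 12 5 15 8 4)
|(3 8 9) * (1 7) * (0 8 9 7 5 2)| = 6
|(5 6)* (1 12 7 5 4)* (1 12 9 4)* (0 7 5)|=6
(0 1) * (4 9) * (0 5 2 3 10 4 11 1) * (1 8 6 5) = (2 3 10 4 9 11 8 6 5) = [0, 1, 3, 10, 9, 2, 5, 7, 6, 11, 4, 8]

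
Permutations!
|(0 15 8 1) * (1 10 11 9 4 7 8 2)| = |(0 15 2 1)(4 7 8 10 11 9)| = 12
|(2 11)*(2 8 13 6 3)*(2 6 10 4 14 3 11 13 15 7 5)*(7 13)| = 9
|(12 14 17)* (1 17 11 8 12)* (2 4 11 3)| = 14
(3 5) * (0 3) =(0 3 5) =[3, 1, 2, 5, 4, 0]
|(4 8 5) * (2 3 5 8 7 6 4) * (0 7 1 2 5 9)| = |(0 7 6 4 1 2 3 9)| = 8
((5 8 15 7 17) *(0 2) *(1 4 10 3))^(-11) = (0 2)(1 4 10 3)(5 17 7 15 8) = [2, 4, 0, 1, 10, 17, 6, 15, 5, 9, 3, 11, 12, 13, 14, 8, 16, 7]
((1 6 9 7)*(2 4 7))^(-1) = (1 7 4 2 9 6) = [0, 7, 9, 3, 2, 5, 1, 4, 8, 6]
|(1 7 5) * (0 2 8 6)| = |(0 2 8 6)(1 7 5)| = 12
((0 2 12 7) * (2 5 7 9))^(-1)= [7, 1, 9, 3, 4, 0, 6, 5, 8, 12, 10, 11, 2]= (0 7 5)(2 9 12)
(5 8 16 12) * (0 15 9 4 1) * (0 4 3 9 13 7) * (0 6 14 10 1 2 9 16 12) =(0 15 13 7 6 14 10 1 4 2 9 3 16)(5 8 12) =[15, 4, 9, 16, 2, 8, 14, 6, 12, 3, 1, 11, 5, 7, 10, 13, 0]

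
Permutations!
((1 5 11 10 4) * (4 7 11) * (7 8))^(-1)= (1 4 5)(7 8 10 11)= [0, 4, 2, 3, 5, 1, 6, 8, 10, 9, 11, 7]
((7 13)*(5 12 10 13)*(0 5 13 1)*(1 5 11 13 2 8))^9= [13, 11, 1, 3, 4, 5, 6, 8, 0, 9, 10, 7, 12, 2]= (0 13 2 1 11 7 8)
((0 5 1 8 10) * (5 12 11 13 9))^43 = (0 8 5 13 12 10 1 9 11) = [8, 9, 2, 3, 4, 13, 6, 7, 5, 11, 1, 0, 10, 12]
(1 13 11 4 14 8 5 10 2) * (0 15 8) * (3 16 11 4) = (0 15 8 5 10 2 1 13 4 14)(3 16 11) = [15, 13, 1, 16, 14, 10, 6, 7, 5, 9, 2, 3, 12, 4, 0, 8, 11]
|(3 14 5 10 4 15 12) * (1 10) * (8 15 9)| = 10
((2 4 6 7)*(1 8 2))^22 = [0, 6, 1, 3, 8, 5, 2, 4, 7] = (1 6 2)(4 8 7)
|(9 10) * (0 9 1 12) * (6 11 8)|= |(0 9 10 1 12)(6 11 8)|= 15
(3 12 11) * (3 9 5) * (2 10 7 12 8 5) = (2 10 7 12 11 9)(3 8 5) = [0, 1, 10, 8, 4, 3, 6, 12, 5, 2, 7, 9, 11]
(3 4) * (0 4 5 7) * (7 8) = (0 4 3 5 8 7) = [4, 1, 2, 5, 3, 8, 6, 0, 7]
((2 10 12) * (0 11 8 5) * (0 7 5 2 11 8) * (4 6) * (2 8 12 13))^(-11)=(0 12 11)(2 10 13)(4 6)(5 7)=[12, 1, 10, 3, 6, 7, 4, 5, 8, 9, 13, 0, 11, 2]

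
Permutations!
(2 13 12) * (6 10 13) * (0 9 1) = (0 9 1)(2 6 10 13 12) = [9, 0, 6, 3, 4, 5, 10, 7, 8, 1, 13, 11, 2, 12]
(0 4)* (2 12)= (0 4)(2 12)= [4, 1, 12, 3, 0, 5, 6, 7, 8, 9, 10, 11, 2]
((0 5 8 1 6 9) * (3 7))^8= (0 8 6)(1 9 5)= [8, 9, 2, 3, 4, 1, 0, 7, 6, 5]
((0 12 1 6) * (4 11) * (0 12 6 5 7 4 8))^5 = (0 7 6 4 12 11 1 8 5) = [7, 8, 2, 3, 12, 0, 4, 6, 5, 9, 10, 1, 11]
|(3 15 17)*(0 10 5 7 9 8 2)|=|(0 10 5 7 9 8 2)(3 15 17)|=21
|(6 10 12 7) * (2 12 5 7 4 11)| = 4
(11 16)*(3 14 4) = (3 14 4)(11 16) = [0, 1, 2, 14, 3, 5, 6, 7, 8, 9, 10, 16, 12, 13, 4, 15, 11]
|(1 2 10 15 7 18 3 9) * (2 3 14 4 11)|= 24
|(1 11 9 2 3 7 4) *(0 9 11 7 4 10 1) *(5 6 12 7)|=|(0 9 2 3 4)(1 5 6 12 7 10)|=30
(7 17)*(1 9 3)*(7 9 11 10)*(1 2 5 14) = (1 11 10 7 17 9 3 2 5 14) = [0, 11, 5, 2, 4, 14, 6, 17, 8, 3, 7, 10, 12, 13, 1, 15, 16, 9]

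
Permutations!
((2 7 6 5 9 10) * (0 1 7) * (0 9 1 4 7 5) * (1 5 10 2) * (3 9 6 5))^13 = [9, 10, 5, 4, 2, 0, 3, 6, 8, 7, 1] = (0 9 7 6 3 4 2 5)(1 10)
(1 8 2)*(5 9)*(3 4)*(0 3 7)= (0 3 4 7)(1 8 2)(5 9)= [3, 8, 1, 4, 7, 9, 6, 0, 2, 5]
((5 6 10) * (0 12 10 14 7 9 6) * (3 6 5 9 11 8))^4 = (0 5 9 10 12)(3 11 14)(6 8 7) = [5, 1, 2, 11, 4, 9, 8, 6, 7, 10, 12, 14, 0, 13, 3]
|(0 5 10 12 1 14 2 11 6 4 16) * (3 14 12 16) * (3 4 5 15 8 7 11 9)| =|(0 15 8 7 11 6 5 10 16)(1 12)(2 9 3 14)| =36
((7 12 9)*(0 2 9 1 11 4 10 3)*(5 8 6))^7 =(0 4 12 2 10 1 9 3 11 7)(5 8 6) =[4, 9, 10, 11, 12, 8, 5, 0, 6, 3, 1, 7, 2]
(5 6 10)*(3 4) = (3 4)(5 6 10) = [0, 1, 2, 4, 3, 6, 10, 7, 8, 9, 5]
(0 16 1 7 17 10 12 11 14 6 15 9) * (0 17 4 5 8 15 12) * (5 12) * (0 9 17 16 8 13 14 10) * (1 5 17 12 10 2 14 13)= [8, 7, 14, 3, 10, 1, 17, 4, 15, 16, 9, 2, 11, 13, 6, 12, 5, 0]= (0 8 15 12 11 2 14 6 17)(1 7 4 10 9 16 5)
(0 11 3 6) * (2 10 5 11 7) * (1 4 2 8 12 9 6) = [7, 4, 10, 1, 2, 11, 0, 8, 12, 6, 5, 3, 9] = (0 7 8 12 9 6)(1 4 2 10 5 11 3)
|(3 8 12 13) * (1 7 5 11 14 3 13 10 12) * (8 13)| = 8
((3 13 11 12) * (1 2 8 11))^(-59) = (1 12 2 3 8 13 11) = [0, 12, 3, 8, 4, 5, 6, 7, 13, 9, 10, 1, 2, 11]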